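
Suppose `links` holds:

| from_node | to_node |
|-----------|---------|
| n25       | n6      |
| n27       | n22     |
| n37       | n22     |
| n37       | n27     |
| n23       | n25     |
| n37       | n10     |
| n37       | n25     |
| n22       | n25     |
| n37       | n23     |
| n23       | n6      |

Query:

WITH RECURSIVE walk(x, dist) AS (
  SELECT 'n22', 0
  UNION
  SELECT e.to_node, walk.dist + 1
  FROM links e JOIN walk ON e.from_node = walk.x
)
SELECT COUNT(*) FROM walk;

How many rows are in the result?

3

Base: (n22, dist=0).
Iteration 1: edges from {n22} -> (n25, dist=1).
Iteration 2: edges from {n25} -> (n6, dist=2).
Iteration 3: no outgoing edges from {n6}; recursion stops.
Total rows emitted: 3.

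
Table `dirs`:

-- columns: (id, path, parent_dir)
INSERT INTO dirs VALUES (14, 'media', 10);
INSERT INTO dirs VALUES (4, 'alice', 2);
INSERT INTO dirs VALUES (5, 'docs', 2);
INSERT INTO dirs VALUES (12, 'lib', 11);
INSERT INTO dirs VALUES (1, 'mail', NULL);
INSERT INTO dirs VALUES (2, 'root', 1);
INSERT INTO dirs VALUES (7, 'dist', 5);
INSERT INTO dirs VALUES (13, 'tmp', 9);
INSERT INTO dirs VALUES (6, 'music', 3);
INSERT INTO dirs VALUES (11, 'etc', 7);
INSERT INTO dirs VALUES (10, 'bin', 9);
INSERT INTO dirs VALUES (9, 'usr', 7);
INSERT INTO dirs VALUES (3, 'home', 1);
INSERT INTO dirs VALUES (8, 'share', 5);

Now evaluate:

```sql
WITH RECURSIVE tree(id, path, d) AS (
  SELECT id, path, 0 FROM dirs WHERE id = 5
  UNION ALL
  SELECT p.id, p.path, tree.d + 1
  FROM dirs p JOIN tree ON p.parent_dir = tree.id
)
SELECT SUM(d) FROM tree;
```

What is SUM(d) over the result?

Base: id=5 (docs) at d 0.
Iteration 1: rows with parent_dir in {5} -> dist (id 7, d 1), share (id 8, d 1).
Iteration 2: rows with parent_dir in {7,8} -> usr (id 9, d 2), etc (id 11, d 2).
Iteration 3: rows with parent_dir in {9,11} -> bin (id 10, d 3), lib (id 12, d 3), tmp (id 13, d 3).
Iteration 4: rows with parent_dir in {10,12,13} -> media (id 14, d 4).
Iteration 5: no rows with parent_dir in {14}; recursion stops.
SUM(d) = 0 + 1 + 1 + 2 + 2 + 3 + 3 + 3 + 4 = 19.

19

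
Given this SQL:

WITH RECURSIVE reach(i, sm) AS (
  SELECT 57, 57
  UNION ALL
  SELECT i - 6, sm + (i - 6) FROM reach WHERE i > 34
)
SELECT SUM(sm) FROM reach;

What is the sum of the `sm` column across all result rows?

735

Base: i=57, sm=57.
Iteration 1: 57 > 34 holds -> i = 57 - 6 = 51, sm = 57 + 51 = 108.
Iteration 2: 51 > 34 holds -> i = 51 - 6 = 45, sm = 108 + 45 = 153.
Iteration 3: 45 > 34 holds -> i = 45 - 6 = 39, sm = 153 + 39 = 192.
Iteration 4: 39 > 34 holds -> i = 39 - 6 = 33, sm = 192 + 33 = 225.
Iteration 5: 33 > 34 fails; recursion stops.
SUM(sm) = 57 + 108 + 153 + 192 + 225 = 735.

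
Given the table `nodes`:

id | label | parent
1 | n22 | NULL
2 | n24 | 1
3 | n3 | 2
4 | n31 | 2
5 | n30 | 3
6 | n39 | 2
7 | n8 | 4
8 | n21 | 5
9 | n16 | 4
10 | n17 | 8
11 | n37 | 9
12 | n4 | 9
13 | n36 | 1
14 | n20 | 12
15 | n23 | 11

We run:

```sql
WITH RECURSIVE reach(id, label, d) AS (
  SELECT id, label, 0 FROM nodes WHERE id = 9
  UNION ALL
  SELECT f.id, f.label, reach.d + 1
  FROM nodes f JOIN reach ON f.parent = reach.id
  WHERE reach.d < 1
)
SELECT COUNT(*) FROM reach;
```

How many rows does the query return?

Base: id=9 (n16) at d 0.
Iteration 1: rows with parent in {9} -> n37 (id 11, d 1), n4 (id 12, d 1).
Iteration 2: d < 1 fails for all current rows; recursion stops.
Total rows emitted: 3.

3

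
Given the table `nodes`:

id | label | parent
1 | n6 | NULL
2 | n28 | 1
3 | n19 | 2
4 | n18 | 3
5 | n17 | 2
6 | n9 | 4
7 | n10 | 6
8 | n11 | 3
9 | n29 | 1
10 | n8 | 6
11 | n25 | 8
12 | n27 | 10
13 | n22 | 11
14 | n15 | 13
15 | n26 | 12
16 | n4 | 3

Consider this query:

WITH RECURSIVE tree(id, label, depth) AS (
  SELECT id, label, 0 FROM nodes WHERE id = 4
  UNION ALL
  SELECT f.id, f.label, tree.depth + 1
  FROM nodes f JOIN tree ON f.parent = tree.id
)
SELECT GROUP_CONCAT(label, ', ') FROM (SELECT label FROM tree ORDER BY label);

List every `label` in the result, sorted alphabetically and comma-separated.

Base: id=4 (n18) at depth 0.
Iteration 1: rows with parent in {4} -> n9 (id 6, depth 1).
Iteration 2: rows with parent in {6} -> n10 (id 7, depth 2), n8 (id 10, depth 2).
Iteration 3: rows with parent in {7,10} -> n27 (id 12, depth 3).
Iteration 4: rows with parent in {12} -> n26 (id 15, depth 4).
Iteration 5: no rows with parent in {15}; recursion stops.

n10, n18, n26, n27, n8, n9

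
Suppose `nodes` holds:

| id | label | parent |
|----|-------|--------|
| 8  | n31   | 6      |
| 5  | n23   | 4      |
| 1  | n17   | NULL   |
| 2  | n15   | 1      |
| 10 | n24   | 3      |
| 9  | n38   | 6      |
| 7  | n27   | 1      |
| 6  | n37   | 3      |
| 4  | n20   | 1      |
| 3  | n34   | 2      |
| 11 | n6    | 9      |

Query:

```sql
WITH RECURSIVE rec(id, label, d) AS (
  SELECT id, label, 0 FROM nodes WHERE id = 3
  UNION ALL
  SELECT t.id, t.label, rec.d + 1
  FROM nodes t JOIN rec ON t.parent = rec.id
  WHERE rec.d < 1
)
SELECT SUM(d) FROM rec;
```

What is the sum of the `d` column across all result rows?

2

Base: id=3 (n34) at d 0.
Iteration 1: rows with parent in {3} -> n37 (id 6, d 1), n24 (id 10, d 1).
Iteration 2: d < 1 fails for all current rows; recursion stops.
SUM(d) = 0 + 1 + 1 = 2.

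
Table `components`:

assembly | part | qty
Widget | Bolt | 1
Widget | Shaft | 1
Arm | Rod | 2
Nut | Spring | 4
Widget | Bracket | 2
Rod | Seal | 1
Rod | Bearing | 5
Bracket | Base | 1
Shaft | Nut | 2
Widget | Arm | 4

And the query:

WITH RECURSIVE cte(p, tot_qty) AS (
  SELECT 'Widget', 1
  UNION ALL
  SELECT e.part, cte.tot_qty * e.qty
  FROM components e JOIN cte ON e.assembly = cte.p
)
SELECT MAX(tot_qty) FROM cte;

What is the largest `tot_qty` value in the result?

Base: (Widget, tot_qty=1).
Iteration 1: components of {Widget} -> Arm = 1*4 = 4, Bolt = 1*1 = 1, Bracket = 1*2 = 2, Shaft = 1*1 = 1.
Iteration 2: components of {Arm,Bolt,Bracket,Shaft} -> Base = 2*1 = 2, Nut = 1*2 = 2, Rod = 4*2 = 8.
Iteration 3: components of {Base,Nut,Rod} -> Bearing = 8*5 = 40, Seal = 8*1 = 8, Spring = 2*4 = 8.
Iteration 4: no further components; recursion stops.
tot_qty values: 1, 1, 4, 2, 1, 2, 8, 2, 8, 8, 40; the maximum is 40.

40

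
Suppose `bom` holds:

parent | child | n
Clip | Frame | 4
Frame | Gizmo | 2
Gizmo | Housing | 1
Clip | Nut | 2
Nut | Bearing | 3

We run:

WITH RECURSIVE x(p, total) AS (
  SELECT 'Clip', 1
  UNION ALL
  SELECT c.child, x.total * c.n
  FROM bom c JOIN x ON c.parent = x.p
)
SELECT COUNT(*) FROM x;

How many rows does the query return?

Base: (Clip, total=1).
Iteration 1: components of {Clip} -> Frame = 1*4 = 4, Nut = 1*2 = 2.
Iteration 2: components of {Frame,Nut} -> Bearing = 2*3 = 6, Gizmo = 4*2 = 8.
Iteration 3: components of {Bearing,Gizmo} -> Housing = 8*1 = 8.
Iteration 4: no further components; recursion stops.
Total rows emitted: 6.

6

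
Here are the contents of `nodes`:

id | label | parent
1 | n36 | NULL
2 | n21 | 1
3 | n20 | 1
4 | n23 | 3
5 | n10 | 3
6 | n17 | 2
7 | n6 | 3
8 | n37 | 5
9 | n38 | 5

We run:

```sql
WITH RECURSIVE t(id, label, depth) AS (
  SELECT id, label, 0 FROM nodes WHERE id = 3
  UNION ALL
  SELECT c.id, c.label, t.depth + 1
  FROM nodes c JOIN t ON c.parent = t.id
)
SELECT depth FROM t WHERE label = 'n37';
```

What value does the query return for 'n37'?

Base: id=3 (n20) at depth 0.
Iteration 1: rows with parent in {3} -> n23 (id 4, depth 1), n10 (id 5, depth 1), n6 (id 7, depth 1).
Iteration 2: rows with parent in {4,5,7} -> n37 (id 8, depth 2), n38 (id 9, depth 2).
Iteration 3: no rows with parent in {8,9}; recursion stops.

2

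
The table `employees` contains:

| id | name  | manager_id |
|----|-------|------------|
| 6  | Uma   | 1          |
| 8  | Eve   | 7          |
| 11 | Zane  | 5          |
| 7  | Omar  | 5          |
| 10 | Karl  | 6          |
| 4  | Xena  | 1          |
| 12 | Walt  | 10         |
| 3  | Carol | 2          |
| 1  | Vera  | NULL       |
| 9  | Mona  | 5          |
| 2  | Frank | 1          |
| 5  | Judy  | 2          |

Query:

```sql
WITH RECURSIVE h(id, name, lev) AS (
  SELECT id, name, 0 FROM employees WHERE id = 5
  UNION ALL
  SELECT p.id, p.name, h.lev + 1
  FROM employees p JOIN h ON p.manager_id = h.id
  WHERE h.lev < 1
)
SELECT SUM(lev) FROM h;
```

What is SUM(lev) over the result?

Base: id=5 (Judy) at lev 0.
Iteration 1: rows with manager_id in {5} -> Omar (id 7, lev 1), Mona (id 9, lev 1), Zane (id 11, lev 1).
Iteration 2: lev < 1 fails for all current rows; recursion stops.
SUM(lev) = 0 + 1 + 1 + 1 = 3.

3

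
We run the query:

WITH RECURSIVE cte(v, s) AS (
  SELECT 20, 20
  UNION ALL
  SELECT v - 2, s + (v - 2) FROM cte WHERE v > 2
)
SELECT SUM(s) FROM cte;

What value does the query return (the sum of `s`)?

Base: v=20, s=20.
Iteration 1: 20 > 2 holds -> v = 20 - 2 = 18, s = 20 + 18 = 38.
Iteration 2: 18 > 2 holds -> v = 18 - 2 = 16, s = 38 + 16 = 54.
Iteration 3: 16 > 2 holds -> v = 16 - 2 = 14, s = 54 + 14 = 68.
Iteration 4: 14 > 2 holds -> v = 14 - 2 = 12, s = 68 + 12 = 80.
Iteration 5: 12 > 2 holds -> v = 12 - 2 = 10, s = 80 + 10 = 90.
Iteration 6: 10 > 2 holds -> v = 10 - 2 = 8, s = 90 + 8 = 98.
Iteration 7: 8 > 2 holds -> v = 8 - 2 = 6, s = 98 + 6 = 104.
Iteration 8: 6 > 2 holds -> v = 6 - 2 = 4, s = 104 + 4 = 108.
Iteration 9: 4 > 2 holds -> v = 4 - 2 = 2, s = 108 + 2 = 110.
Iteration 10: 2 > 2 fails; recursion stops.
SUM(s) = 20 + 38 + 54 + 68 + 80 + 90 + 98 + 104 + 108 + 110 = 770.

770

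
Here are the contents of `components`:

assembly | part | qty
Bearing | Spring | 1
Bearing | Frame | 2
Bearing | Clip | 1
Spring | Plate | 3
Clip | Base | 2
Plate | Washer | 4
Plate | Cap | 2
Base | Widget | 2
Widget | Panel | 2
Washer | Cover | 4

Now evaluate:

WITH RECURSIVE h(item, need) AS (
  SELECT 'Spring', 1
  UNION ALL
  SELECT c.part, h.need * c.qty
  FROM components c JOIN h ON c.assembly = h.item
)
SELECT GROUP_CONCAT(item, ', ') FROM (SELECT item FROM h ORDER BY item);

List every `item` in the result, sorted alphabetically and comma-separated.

Cap, Cover, Plate, Spring, Washer

Base: (Spring, need=1).
Iteration 1: components of {Spring} -> Plate = 1*3 = 3.
Iteration 2: components of {Plate} -> Cap = 3*2 = 6, Washer = 3*4 = 12.
Iteration 3: components of {Cap,Washer} -> Cover = 12*4 = 48.
Iteration 4: no further components; recursion stops.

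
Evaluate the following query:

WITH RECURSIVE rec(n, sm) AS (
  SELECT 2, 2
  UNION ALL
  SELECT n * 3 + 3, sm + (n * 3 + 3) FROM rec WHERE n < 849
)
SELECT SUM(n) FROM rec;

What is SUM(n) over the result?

Base: n=2, sm=2.
Iteration 1: 2 < 849 holds -> n = 2 * 3 + 3 = 9, sm = 2 + 9 = 11.
Iteration 2: 9 < 849 holds -> n = 9 * 3 + 3 = 30, sm = 11 + 30 = 41.
Iteration 3: 30 < 849 holds -> n = 30 * 3 + 3 = 93, sm = 41 + 93 = 134.
Iteration 4: 93 < 849 holds -> n = 93 * 3 + 3 = 282, sm = 134 + 282 = 416.
Iteration 5: 282 < 849 holds -> n = 282 * 3 + 3 = 849, sm = 416 + 849 = 1265.
Iteration 6: 849 < 849 fails; recursion stops.
SUM(n) = 2 + 9 + 30 + 93 + 282 + 849 = 1265.

1265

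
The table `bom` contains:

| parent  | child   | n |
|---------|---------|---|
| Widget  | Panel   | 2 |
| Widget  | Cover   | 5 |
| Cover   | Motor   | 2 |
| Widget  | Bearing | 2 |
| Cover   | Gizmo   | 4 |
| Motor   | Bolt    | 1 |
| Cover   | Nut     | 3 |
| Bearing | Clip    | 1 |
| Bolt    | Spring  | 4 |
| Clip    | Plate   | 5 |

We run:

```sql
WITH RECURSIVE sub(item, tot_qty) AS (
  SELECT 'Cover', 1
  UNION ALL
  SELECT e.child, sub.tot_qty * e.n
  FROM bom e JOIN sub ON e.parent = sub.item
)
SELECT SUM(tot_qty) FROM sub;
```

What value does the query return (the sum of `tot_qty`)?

Base: (Cover, tot_qty=1).
Iteration 1: components of {Cover} -> Gizmo = 1*4 = 4, Motor = 1*2 = 2, Nut = 1*3 = 3.
Iteration 2: components of {Gizmo,Motor,Nut} -> Bolt = 2*1 = 2.
Iteration 3: components of {Bolt} -> Spring = 2*4 = 8.
Iteration 4: no further components; recursion stops.
SUM(tot_qty) = 1 + 2 + 4 + 3 + 2 + 8 = 20.

20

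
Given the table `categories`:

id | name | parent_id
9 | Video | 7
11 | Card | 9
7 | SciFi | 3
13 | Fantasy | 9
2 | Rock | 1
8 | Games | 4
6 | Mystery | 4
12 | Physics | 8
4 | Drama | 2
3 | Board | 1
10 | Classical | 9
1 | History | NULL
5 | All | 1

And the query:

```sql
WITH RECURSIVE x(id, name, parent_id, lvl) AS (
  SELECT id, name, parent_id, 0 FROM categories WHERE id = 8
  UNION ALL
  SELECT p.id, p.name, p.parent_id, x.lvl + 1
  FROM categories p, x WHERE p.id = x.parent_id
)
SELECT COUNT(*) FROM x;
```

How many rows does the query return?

4

Base: id=8 (Games), parent_id=4, lvl 0.
Iteration 1: join on id=4 -> Drama (id 4, parent_id=2, lvl 1).
Iteration 2: join on id=2 -> Rock (id 2, parent_id=1, lvl 2).
Iteration 3: join on id=1 -> History (id 1, parent_id=NULL, lvl 3).
Iteration 4: parent_id is NULL; no match; recursion stops.
Total rows emitted: 4.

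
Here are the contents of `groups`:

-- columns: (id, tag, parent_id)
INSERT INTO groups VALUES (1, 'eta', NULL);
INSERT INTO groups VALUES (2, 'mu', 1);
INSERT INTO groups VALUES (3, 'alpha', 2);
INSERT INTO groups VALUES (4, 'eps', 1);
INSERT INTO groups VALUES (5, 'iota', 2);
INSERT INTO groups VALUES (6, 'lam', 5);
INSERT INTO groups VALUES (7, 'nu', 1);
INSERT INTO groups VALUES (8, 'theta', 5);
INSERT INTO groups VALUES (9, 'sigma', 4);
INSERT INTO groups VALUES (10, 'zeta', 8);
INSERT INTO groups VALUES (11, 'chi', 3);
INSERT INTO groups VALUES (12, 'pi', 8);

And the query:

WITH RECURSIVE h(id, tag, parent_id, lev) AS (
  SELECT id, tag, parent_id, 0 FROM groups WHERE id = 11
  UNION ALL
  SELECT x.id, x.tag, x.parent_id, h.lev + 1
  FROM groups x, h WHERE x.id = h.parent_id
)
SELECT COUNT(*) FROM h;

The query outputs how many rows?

4

Base: id=11 (chi), parent_id=3, lev 0.
Iteration 1: join on id=3 -> alpha (id 3, parent_id=2, lev 1).
Iteration 2: join on id=2 -> mu (id 2, parent_id=1, lev 2).
Iteration 3: join on id=1 -> eta (id 1, parent_id=NULL, lev 3).
Iteration 4: parent_id is NULL; no match; recursion stops.
Total rows emitted: 4.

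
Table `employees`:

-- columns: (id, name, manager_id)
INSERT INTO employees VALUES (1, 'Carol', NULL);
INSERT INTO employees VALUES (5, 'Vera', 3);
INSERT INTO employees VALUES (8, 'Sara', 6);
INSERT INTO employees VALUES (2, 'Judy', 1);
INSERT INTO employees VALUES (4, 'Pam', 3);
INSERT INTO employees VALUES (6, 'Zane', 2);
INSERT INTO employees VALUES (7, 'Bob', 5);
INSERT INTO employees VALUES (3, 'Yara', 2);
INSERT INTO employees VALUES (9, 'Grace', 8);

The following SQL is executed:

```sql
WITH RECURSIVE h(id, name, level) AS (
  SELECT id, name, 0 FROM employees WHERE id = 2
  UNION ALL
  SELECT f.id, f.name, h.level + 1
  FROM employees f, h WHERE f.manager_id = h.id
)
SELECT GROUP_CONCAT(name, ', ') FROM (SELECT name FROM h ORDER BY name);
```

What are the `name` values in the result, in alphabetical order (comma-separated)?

Bob, Grace, Judy, Pam, Sara, Vera, Yara, Zane

Base: id=2 (Judy) at level 0.
Iteration 1: rows with manager_id in {2} -> Yara (id 3, level 1), Zane (id 6, level 1).
Iteration 2: rows with manager_id in {3,6} -> Pam (id 4, level 2), Vera (id 5, level 2), Sara (id 8, level 2).
Iteration 3: rows with manager_id in {4,5,8} -> Bob (id 7, level 3), Grace (id 9, level 3).
Iteration 4: no rows with manager_id in {7,9}; recursion stops.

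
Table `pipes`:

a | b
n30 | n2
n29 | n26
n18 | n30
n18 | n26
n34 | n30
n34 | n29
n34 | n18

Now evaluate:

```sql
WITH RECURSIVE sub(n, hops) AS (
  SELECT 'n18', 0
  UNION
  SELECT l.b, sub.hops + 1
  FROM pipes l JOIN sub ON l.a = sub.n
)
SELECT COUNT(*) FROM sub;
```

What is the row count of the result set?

4

Base: (n18, hops=0).
Iteration 1: edges from {n18} -> (n26, hops=1), (n30, hops=1).
Iteration 2: edges from {n26,n30} -> (n2, hops=2).
Iteration 3: no outgoing edges from {n2}; recursion stops.
Total rows emitted: 4.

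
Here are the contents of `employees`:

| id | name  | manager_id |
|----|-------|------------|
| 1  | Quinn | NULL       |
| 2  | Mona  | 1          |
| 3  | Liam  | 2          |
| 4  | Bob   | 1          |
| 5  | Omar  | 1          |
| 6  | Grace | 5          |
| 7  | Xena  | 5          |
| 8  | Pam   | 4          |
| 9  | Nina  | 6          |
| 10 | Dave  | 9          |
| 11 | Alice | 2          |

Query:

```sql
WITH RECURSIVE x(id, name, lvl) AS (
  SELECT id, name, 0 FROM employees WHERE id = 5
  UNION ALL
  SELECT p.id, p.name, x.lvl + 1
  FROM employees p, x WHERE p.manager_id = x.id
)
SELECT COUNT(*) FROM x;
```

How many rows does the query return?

5

Base: id=5 (Omar) at lvl 0.
Iteration 1: rows with manager_id in {5} -> Grace (id 6, lvl 1), Xena (id 7, lvl 1).
Iteration 2: rows with manager_id in {6,7} -> Nina (id 9, lvl 2).
Iteration 3: rows with manager_id in {9} -> Dave (id 10, lvl 3).
Iteration 4: no rows with manager_id in {10}; recursion stops.
Total rows emitted: 5.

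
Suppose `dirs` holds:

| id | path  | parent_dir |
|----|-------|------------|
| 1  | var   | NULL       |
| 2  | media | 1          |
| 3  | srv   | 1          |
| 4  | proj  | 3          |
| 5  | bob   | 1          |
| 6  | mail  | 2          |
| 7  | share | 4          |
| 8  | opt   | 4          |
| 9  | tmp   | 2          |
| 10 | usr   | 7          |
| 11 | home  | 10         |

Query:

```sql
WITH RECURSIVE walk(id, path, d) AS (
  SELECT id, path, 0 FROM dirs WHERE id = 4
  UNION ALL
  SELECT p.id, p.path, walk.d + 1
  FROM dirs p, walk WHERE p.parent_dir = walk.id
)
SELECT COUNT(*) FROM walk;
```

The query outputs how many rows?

Base: id=4 (proj) at d 0.
Iteration 1: rows with parent_dir in {4} -> share (id 7, d 1), opt (id 8, d 1).
Iteration 2: rows with parent_dir in {7,8} -> usr (id 10, d 2).
Iteration 3: rows with parent_dir in {10} -> home (id 11, d 3).
Iteration 4: no rows with parent_dir in {11}; recursion stops.
Total rows emitted: 5.

5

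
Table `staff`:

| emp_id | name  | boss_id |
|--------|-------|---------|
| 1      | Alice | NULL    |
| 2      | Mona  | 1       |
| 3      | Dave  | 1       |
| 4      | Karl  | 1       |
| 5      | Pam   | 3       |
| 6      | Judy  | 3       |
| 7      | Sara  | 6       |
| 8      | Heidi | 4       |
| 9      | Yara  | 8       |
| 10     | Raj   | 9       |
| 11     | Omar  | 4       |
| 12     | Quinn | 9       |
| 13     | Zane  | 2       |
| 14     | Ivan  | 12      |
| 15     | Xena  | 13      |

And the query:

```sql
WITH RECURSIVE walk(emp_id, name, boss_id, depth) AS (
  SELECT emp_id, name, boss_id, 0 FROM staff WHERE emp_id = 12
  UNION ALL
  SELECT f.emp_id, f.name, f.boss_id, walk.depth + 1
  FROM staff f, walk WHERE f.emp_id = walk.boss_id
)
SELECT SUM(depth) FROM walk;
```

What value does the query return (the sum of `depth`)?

10

Base: emp_id=12 (Quinn), boss_id=9, depth 0.
Iteration 1: join on emp_id=9 -> Yara (id 9, boss_id=8, depth 1).
Iteration 2: join on emp_id=8 -> Heidi (id 8, boss_id=4, depth 2).
Iteration 3: join on emp_id=4 -> Karl (id 4, boss_id=1, depth 3).
Iteration 4: join on emp_id=1 -> Alice (id 1, boss_id=NULL, depth 4).
Iteration 5: boss_id is NULL; no match; recursion stops.
SUM(depth) = 0 + 1 + 2 + 3 + 4 = 10.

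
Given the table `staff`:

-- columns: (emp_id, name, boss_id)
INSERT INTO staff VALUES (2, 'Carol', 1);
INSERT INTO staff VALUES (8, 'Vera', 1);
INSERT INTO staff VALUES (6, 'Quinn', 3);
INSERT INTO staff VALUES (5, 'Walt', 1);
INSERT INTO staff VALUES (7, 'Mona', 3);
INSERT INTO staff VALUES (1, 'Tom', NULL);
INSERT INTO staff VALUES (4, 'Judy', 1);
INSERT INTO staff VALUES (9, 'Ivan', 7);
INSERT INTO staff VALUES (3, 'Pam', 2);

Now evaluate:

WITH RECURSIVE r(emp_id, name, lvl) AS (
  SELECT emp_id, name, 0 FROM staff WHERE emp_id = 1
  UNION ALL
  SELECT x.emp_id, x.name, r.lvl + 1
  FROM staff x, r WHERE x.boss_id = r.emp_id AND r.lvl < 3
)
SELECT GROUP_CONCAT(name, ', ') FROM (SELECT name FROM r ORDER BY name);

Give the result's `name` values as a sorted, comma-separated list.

Carol, Judy, Mona, Pam, Quinn, Tom, Vera, Walt

Base: emp_id=1 (Tom) at lvl 0.
Iteration 1: rows with boss_id in {1} -> Carol (id 2, lvl 1), Judy (id 4, lvl 1), Walt (id 5, lvl 1), Vera (id 8, lvl 1).
Iteration 2: rows with boss_id in {2,4,5,8} -> Pam (id 3, lvl 2).
Iteration 3: rows with boss_id in {3} -> Quinn (id 6, lvl 3), Mona (id 7, lvl 3).
Iteration 4: lvl < 3 fails for all current rows; recursion stops.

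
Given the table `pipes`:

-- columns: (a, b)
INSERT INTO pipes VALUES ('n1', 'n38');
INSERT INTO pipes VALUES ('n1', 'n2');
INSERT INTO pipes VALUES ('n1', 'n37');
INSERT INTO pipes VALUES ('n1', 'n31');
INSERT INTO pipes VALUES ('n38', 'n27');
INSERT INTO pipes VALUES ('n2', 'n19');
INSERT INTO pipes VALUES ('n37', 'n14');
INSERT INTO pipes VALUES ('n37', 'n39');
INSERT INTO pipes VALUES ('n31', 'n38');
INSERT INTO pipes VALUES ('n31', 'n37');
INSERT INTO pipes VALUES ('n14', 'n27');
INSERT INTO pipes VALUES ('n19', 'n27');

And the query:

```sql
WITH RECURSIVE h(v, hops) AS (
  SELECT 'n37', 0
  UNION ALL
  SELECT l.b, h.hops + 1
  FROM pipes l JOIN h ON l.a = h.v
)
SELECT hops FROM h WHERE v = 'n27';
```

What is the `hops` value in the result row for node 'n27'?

Base: (n37, hops=0).
Iteration 1: edges from {n37} -> (n14, hops=1), (n39, hops=1).
Iteration 2: edges from {n14,n39} -> (n27, hops=2).
Iteration 3: no outgoing edges from {n27}; recursion stops.

2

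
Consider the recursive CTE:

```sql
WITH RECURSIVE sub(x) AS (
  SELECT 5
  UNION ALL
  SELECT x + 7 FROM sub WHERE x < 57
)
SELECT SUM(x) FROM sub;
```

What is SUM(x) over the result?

297

Base: x=5.
Iteration 1: 5 < 57 holds -> x = 5 + 7 = 12.
Iteration 2: 12 < 57 holds -> x = 12 + 7 = 19.
Iteration 3: 19 < 57 holds -> x = 19 + 7 = 26.
Iteration 4: 26 < 57 holds -> x = 26 + 7 = 33.
Iteration 5: 33 < 57 holds -> x = 33 + 7 = 40.
Iteration 6: 40 < 57 holds -> x = 40 + 7 = 47.
Iteration 7: 47 < 57 holds -> x = 47 + 7 = 54.
Iteration 8: 54 < 57 holds -> x = 54 + 7 = 61.
Iteration 9: 61 < 57 fails; recursion stops.
SUM(x) = 5 + 12 + 19 + 26 + 33 + 40 + 47 + 54 + 61 = 297.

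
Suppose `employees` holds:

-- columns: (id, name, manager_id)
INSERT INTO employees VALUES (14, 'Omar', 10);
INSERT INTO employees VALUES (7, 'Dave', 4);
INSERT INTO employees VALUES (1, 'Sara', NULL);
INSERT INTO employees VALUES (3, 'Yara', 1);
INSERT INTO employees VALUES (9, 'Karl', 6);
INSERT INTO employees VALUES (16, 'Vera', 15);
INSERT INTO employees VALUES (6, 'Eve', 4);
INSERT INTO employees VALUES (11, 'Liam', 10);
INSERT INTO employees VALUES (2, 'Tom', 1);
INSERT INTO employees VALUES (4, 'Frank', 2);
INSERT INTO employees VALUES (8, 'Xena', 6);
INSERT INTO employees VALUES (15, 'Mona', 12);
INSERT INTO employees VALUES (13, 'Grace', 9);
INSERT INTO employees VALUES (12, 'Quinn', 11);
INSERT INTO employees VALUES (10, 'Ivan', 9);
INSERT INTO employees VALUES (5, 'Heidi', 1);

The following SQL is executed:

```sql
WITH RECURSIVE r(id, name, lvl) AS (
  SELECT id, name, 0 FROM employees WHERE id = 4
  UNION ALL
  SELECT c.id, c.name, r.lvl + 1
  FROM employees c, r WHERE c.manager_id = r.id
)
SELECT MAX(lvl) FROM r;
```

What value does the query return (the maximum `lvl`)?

Base: id=4 (Frank) at lvl 0.
Iteration 1: rows with manager_id in {4} -> Eve (id 6, lvl 1), Dave (id 7, lvl 1).
Iteration 2: rows with manager_id in {6,7} -> Xena (id 8, lvl 2), Karl (id 9, lvl 2).
Iteration 3: rows with manager_id in {8,9} -> Ivan (id 10, lvl 3), Grace (id 13, lvl 3).
Iteration 4: rows with manager_id in {10,13} -> Liam (id 11, lvl 4), Omar (id 14, lvl 4).
Iteration 5: rows with manager_id in {11,14} -> Quinn (id 12, lvl 5).
Iteration 6: rows with manager_id in {12} -> Mona (id 15, lvl 6).
Iteration 7: rows with manager_id in {15} -> Vera (id 16, lvl 7).
Iteration 8: no rows with manager_id in {16}; recursion stops.
lvl values: 0, 1, 1, 2, 2, 3, 3, 4, 4, 5, 6, 7; the maximum is 7.

7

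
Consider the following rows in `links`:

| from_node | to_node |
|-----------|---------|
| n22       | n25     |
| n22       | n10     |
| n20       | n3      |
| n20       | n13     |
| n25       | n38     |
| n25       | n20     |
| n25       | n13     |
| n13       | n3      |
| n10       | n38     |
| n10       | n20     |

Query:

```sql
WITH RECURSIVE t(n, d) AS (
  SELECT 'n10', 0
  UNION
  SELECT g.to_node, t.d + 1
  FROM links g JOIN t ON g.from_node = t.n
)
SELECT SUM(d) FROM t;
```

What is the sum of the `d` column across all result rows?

9

Base: (n10, d=0).
Iteration 1: edges from {n10} -> (n20, d=1), (n38, d=1).
Iteration 2: edges from {n20,n38} -> (n13, d=2), (n3, d=2).
Iteration 3: edges from {n13,n3} -> (n3, d=3).
Iteration 4: no outgoing edges from {n3}; recursion stops.
SUM(d) = 0 + 1 + 1 + 2 + 2 + 3 = 9.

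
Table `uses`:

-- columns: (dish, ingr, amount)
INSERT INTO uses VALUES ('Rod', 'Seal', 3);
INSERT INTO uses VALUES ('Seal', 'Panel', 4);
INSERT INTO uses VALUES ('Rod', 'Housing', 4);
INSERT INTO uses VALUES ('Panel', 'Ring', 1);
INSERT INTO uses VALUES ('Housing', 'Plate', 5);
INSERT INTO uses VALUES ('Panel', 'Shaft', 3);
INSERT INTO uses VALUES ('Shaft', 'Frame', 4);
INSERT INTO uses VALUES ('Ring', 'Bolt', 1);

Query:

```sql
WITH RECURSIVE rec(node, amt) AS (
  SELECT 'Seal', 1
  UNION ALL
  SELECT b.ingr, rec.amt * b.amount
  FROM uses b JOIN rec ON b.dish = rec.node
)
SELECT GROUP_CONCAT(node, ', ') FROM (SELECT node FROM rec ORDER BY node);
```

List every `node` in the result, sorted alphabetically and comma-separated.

Base: (Seal, amt=1).
Iteration 1: components of {Seal} -> Panel = 1*4 = 4.
Iteration 2: components of {Panel} -> Ring = 4*1 = 4, Shaft = 4*3 = 12.
Iteration 3: components of {Ring,Shaft} -> Bolt = 4*1 = 4, Frame = 12*4 = 48.
Iteration 4: no further components; recursion stops.

Bolt, Frame, Panel, Ring, Seal, Shaft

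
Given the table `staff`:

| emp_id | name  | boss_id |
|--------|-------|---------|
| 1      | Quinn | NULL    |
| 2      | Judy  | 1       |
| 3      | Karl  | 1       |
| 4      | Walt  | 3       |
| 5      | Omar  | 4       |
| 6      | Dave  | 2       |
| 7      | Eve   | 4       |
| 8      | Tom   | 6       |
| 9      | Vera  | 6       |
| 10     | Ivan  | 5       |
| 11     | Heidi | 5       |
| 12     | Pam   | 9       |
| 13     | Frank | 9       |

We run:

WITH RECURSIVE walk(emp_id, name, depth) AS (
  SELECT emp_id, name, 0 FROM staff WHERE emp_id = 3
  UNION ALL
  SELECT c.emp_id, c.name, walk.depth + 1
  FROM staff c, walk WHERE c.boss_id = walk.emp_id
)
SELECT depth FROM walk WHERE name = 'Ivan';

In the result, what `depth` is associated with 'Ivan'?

Base: emp_id=3 (Karl) at depth 0.
Iteration 1: rows with boss_id in {3} -> Walt (id 4, depth 1).
Iteration 2: rows with boss_id in {4} -> Omar (id 5, depth 2), Eve (id 7, depth 2).
Iteration 3: rows with boss_id in {5,7} -> Ivan (id 10, depth 3), Heidi (id 11, depth 3).
Iteration 4: no rows with boss_id in {10,11}; recursion stops.

3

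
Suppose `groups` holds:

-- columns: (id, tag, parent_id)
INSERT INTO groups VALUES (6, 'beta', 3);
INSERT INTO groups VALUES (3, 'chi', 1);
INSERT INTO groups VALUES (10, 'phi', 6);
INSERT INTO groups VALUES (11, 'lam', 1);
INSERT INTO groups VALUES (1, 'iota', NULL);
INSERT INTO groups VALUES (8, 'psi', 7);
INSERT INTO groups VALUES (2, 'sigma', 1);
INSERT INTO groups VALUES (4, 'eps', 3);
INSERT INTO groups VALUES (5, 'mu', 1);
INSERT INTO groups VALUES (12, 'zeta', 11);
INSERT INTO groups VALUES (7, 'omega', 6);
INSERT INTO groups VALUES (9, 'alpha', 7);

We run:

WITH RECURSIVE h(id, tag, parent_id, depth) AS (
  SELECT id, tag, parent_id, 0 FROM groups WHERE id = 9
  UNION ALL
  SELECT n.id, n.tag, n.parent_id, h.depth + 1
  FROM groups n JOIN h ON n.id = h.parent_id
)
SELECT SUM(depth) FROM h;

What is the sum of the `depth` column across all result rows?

Base: id=9 (alpha), parent_id=7, depth 0.
Iteration 1: join on id=7 -> omega (id 7, parent_id=6, depth 1).
Iteration 2: join on id=6 -> beta (id 6, parent_id=3, depth 2).
Iteration 3: join on id=3 -> chi (id 3, parent_id=1, depth 3).
Iteration 4: join on id=1 -> iota (id 1, parent_id=NULL, depth 4).
Iteration 5: parent_id is NULL; no match; recursion stops.
SUM(depth) = 0 + 1 + 2 + 3 + 4 = 10.

10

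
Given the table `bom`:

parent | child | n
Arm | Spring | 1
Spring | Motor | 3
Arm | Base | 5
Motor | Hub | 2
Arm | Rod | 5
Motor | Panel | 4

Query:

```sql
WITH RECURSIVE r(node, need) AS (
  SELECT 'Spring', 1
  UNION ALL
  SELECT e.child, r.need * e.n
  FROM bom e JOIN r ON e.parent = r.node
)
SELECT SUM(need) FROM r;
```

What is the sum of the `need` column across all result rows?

Base: (Spring, need=1).
Iteration 1: components of {Spring} -> Motor = 1*3 = 3.
Iteration 2: components of {Motor} -> Hub = 3*2 = 6, Panel = 3*4 = 12.
Iteration 3: no further components; recursion stops.
SUM(need) = 1 + 3 + 6 + 12 = 22.

22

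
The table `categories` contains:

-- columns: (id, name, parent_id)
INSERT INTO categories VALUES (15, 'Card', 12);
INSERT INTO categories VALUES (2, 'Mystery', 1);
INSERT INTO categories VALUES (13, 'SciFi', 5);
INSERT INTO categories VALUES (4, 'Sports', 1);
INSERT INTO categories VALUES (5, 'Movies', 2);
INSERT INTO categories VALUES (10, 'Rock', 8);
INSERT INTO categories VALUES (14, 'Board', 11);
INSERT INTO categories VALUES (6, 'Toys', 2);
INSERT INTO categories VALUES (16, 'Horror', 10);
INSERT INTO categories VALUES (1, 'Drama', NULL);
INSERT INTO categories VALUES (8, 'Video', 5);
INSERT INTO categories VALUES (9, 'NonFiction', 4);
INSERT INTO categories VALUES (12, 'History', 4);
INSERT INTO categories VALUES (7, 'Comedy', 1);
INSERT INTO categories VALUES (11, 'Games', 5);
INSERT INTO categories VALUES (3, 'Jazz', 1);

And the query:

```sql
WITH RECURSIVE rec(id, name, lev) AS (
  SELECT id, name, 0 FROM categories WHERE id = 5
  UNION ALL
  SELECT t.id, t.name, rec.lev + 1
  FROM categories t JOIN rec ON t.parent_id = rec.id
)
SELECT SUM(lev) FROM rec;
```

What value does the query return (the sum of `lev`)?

10

Base: id=5 (Movies) at lev 0.
Iteration 1: rows with parent_id in {5} -> Video (id 8, lev 1), Games (id 11, lev 1), SciFi (id 13, lev 1).
Iteration 2: rows with parent_id in {8,11,13} -> Rock (id 10, lev 2), Board (id 14, lev 2).
Iteration 3: rows with parent_id in {10,14} -> Horror (id 16, lev 3).
Iteration 4: no rows with parent_id in {16}; recursion stops.
SUM(lev) = 0 + 1 + 1 + 1 + 2 + 2 + 3 = 10.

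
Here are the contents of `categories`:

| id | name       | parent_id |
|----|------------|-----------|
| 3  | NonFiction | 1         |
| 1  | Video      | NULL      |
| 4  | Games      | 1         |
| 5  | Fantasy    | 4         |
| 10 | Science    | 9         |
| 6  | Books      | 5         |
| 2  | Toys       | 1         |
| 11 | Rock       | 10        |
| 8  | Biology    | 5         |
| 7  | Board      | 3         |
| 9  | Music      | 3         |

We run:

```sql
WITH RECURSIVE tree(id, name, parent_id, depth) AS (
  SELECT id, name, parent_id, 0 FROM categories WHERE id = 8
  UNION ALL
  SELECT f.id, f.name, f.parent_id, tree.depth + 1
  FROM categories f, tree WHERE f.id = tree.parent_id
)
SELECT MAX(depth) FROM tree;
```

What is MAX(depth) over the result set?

3

Base: id=8 (Biology), parent_id=5, depth 0.
Iteration 1: join on id=5 -> Fantasy (id 5, parent_id=4, depth 1).
Iteration 2: join on id=4 -> Games (id 4, parent_id=1, depth 2).
Iteration 3: join on id=1 -> Video (id 1, parent_id=NULL, depth 3).
Iteration 4: parent_id is NULL; no match; recursion stops.
depth values: 0, 1, 2, 3; the maximum is 3.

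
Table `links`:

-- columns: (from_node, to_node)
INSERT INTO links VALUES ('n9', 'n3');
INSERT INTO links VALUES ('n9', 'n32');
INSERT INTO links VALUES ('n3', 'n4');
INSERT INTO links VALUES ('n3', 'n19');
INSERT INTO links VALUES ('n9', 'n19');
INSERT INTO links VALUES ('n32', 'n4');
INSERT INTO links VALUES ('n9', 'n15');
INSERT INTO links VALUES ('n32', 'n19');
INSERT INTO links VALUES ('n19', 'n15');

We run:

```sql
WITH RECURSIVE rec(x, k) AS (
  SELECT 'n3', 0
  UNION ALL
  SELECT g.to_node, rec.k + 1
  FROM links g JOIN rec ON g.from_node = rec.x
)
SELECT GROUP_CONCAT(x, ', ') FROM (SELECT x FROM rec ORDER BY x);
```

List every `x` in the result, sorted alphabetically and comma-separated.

Base: (n3, k=0).
Iteration 1: edges from {n3} -> (n19, k=1), (n4, k=1).
Iteration 2: edges from {n19,n4} -> (n15, k=2).
Iteration 3: no outgoing edges from {n15}; recursion stops.

n15, n19, n3, n4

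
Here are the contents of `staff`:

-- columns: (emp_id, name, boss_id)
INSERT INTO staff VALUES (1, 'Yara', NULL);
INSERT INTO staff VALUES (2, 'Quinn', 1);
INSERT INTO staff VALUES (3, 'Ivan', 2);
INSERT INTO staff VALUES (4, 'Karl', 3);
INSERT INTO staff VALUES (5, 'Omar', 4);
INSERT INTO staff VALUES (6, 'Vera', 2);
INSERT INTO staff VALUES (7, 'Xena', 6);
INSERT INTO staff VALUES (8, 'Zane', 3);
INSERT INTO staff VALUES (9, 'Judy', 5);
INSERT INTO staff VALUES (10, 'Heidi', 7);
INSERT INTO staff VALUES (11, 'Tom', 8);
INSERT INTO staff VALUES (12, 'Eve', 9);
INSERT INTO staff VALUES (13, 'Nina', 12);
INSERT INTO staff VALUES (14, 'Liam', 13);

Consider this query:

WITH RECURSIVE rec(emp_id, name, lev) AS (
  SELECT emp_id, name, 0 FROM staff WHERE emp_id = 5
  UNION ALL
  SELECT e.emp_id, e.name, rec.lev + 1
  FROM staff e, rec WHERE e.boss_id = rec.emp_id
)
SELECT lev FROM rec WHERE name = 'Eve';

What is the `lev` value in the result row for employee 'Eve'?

Base: emp_id=5 (Omar) at lev 0.
Iteration 1: rows with boss_id in {5} -> Judy (id 9, lev 1).
Iteration 2: rows with boss_id in {9} -> Eve (id 12, lev 2).
Iteration 3: rows with boss_id in {12} -> Nina (id 13, lev 3).
Iteration 4: rows with boss_id in {13} -> Liam (id 14, lev 4).
Iteration 5: no rows with boss_id in {14}; recursion stops.

2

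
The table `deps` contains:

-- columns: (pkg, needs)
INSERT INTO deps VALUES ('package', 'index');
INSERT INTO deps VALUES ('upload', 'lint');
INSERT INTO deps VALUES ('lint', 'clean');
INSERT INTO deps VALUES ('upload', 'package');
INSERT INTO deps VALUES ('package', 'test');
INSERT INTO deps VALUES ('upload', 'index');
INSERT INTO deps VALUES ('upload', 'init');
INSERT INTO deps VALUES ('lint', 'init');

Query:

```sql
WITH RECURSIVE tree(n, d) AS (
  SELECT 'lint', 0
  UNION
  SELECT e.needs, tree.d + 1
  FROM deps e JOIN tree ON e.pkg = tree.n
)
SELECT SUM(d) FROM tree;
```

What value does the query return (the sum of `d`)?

Base: (lint, d=0).
Iteration 1: edges from {lint} -> (clean, d=1), (init, d=1).
Iteration 2: no outgoing edges from {clean,init}; recursion stops.
SUM(d) = 0 + 1 + 1 = 2.

2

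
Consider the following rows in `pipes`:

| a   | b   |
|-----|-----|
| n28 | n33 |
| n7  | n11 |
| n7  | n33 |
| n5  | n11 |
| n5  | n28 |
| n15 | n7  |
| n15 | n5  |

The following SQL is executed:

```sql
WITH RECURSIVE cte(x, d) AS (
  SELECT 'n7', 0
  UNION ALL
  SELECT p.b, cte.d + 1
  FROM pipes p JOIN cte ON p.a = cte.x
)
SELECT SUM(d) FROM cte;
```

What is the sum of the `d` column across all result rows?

Base: (n7, d=0).
Iteration 1: edges from {n7} -> (n11, d=1), (n33, d=1).
Iteration 2: no outgoing edges from {n11,n33}; recursion stops.
SUM(d) = 0 + 1 + 1 = 2.

2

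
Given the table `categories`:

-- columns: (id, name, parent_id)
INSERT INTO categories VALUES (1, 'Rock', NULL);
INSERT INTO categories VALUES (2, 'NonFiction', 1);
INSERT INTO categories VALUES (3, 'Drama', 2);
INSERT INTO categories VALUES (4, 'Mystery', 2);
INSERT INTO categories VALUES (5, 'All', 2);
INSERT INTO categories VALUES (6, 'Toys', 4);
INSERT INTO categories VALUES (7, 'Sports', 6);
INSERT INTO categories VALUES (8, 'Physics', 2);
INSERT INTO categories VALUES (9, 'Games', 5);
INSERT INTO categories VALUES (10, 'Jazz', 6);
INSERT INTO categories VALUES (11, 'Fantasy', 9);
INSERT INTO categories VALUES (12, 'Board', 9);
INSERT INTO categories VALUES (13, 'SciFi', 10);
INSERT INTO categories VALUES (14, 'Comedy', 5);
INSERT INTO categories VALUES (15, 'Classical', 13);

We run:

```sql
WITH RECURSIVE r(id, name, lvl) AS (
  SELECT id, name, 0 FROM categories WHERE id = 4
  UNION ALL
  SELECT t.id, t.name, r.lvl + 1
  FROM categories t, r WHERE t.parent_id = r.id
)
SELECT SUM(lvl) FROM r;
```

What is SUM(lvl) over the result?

Base: id=4 (Mystery) at lvl 0.
Iteration 1: rows with parent_id in {4} -> Toys (id 6, lvl 1).
Iteration 2: rows with parent_id in {6} -> Sports (id 7, lvl 2), Jazz (id 10, lvl 2).
Iteration 3: rows with parent_id in {7,10} -> SciFi (id 13, lvl 3).
Iteration 4: rows with parent_id in {13} -> Classical (id 15, lvl 4).
Iteration 5: no rows with parent_id in {15}; recursion stops.
SUM(lvl) = 0 + 1 + 2 + 2 + 3 + 4 = 12.

12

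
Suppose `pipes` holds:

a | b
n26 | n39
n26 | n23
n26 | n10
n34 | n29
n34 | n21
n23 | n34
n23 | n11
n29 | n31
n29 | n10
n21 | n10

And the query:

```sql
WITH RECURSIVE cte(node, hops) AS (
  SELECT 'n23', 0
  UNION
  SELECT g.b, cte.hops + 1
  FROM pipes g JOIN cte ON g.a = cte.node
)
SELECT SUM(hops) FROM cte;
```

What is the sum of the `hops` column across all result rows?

12

Base: (n23, hops=0).
Iteration 1: edges from {n23} -> (n11, hops=1), (n34, hops=1).
Iteration 2: edges from {n11,n34} -> (n21, hops=2), (n29, hops=2).
Iteration 3: edges from {n21,n29} -> (n10, hops=3), (n31, hops=3). [UNION drops 1 duplicate row(s)]
Iteration 4: no outgoing edges from {n10,n31}; recursion stops.
SUM(hops) = 0 + 1 + 1 + 2 + 2 + 3 + 3 = 12.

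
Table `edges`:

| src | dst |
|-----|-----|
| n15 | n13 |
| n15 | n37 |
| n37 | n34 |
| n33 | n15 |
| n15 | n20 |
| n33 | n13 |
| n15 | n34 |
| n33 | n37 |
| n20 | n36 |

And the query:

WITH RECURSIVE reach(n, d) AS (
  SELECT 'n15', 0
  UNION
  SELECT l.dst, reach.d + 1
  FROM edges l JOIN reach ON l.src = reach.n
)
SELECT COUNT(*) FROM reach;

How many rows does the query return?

7

Base: (n15, d=0).
Iteration 1: edges from {n15} -> (n13, d=1), (n20, d=1), (n34, d=1), (n37, d=1).
Iteration 2: edges from {n13,n20,n34,n37} -> (n34, d=2), (n36, d=2).
Iteration 3: no outgoing edges from {n34,n36}; recursion stops.
Total rows emitted: 7.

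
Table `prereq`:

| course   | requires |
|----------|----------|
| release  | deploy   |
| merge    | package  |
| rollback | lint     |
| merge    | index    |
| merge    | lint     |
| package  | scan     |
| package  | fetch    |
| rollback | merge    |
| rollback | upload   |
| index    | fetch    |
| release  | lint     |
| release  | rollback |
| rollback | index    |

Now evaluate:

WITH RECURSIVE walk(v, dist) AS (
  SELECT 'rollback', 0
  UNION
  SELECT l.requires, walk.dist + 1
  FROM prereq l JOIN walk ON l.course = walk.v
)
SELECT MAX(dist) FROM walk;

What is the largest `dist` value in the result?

3

Base: (rollback, dist=0).
Iteration 1: edges from {rollback} -> (index, dist=1), (lint, dist=1), (merge, dist=1), (upload, dist=1).
Iteration 2: edges from {index,lint,merge,upload} -> (fetch, dist=2), (index, dist=2), (lint, dist=2), (package, dist=2).
Iteration 3: edges from {fetch,index,lint,package} -> (fetch, dist=3), (scan, dist=3). [UNION drops 1 duplicate row(s)]
Iteration 4: no outgoing edges from {fetch,scan}; recursion stops.
dist values: 0, 1, 1, 1, 1, 2, 2, 2, 2, 3, 3; the maximum is 3.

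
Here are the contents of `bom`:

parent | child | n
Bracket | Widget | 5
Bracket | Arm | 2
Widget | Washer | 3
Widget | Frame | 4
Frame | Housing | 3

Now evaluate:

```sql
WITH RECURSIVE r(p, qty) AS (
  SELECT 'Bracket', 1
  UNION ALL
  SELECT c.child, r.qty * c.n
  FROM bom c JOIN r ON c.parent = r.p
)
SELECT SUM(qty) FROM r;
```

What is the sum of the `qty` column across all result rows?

103

Base: (Bracket, qty=1).
Iteration 1: components of {Bracket} -> Arm = 1*2 = 2, Widget = 1*5 = 5.
Iteration 2: components of {Arm,Widget} -> Frame = 5*4 = 20, Washer = 5*3 = 15.
Iteration 3: components of {Frame,Washer} -> Housing = 20*3 = 60.
Iteration 4: no further components; recursion stops.
SUM(qty) = 1 + 5 + 2 + 15 + 20 + 60 = 103.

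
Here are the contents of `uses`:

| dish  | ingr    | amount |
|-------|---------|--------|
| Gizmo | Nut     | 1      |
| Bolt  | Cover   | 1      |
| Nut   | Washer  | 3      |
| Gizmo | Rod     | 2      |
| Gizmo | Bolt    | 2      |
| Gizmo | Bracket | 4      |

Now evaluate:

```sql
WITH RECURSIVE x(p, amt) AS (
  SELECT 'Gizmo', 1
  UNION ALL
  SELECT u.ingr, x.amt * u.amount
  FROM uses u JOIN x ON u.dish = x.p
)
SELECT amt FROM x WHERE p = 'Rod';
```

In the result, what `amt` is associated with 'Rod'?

2

Base: (Gizmo, amt=1).
Iteration 1: components of {Gizmo} -> Bolt = 1*2 = 2, Bracket = 1*4 = 4, Nut = 1*1 = 1, Rod = 1*2 = 2.
Iteration 2: components of {Bolt,Bracket,Nut,Rod} -> Cover = 2*1 = 2, Washer = 1*3 = 3.
Iteration 3: no further components; recursion stops.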